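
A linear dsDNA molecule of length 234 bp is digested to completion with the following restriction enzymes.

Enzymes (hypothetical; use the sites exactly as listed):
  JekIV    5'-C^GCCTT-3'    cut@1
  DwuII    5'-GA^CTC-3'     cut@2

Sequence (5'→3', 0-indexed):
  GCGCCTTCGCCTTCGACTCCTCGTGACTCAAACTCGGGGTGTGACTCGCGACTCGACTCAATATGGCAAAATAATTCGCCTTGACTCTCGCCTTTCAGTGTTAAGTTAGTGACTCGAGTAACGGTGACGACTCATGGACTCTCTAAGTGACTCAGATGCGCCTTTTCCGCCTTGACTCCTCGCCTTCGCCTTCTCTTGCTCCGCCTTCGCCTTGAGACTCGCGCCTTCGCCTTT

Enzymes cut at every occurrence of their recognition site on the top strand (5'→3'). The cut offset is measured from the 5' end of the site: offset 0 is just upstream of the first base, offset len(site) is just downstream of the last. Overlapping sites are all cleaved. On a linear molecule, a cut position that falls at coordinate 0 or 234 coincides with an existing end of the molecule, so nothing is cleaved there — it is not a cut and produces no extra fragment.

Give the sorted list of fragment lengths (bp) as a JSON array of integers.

[2,5,5,5,6,6,6,6,6,6,7,7,7,8,8,9,9,9,10,12,15,18,18,21,23]

Per-enzyme occurrences:
  JekIV CGCCTT/1: at [1, 7, 76, 88, 158, 167, 180, 186, 201, 207, 221, 227] ⇒ [2, 8, 77, 89, 159, 168, 181, 187, 202, 208, 222, 228]
  DwuII GACTC/2: at [14, 24, 42, 49, 54, 82, 110, 128, 136, 148, 173, 215] ⇒ [16, 26, 44, 51, 56, 84, 112, 130, 138, 150, 175, 217]

All cut coordinates (distinct, sorted): [2, 8, 16, 26, 44, 51, 56, 77, 84, 89, 112, 130, 138, 150, 159, 168, 175, 181, 187, 202, 208, 217, 222, 228]

Fragments:
  [0,2): 2 bp
  [2,8): 6 bp
  [8,16): 8 bp
  [16,26): 10 bp
  [26,44): 18 bp
  [44,51): 7 bp
  [51,56): 5 bp
  [56,77): 21 bp
  [77,84): 7 bp
  [84,89): 5 bp
  [89,112): 23 bp
  [112,130): 18 bp
  [130,138): 8 bp
  [138,150): 12 bp
  [150,159): 9 bp
  [159,168): 9 bp
  [168,175): 7 bp
  [175,181): 6 bp
  [181,187): 6 bp
  [187,202): 15 bp
  [202,208): 6 bp
  [208,217): 9 bp
  [217,222): 5 bp
  [222,228): 6 bp
  [228,234): 6 bp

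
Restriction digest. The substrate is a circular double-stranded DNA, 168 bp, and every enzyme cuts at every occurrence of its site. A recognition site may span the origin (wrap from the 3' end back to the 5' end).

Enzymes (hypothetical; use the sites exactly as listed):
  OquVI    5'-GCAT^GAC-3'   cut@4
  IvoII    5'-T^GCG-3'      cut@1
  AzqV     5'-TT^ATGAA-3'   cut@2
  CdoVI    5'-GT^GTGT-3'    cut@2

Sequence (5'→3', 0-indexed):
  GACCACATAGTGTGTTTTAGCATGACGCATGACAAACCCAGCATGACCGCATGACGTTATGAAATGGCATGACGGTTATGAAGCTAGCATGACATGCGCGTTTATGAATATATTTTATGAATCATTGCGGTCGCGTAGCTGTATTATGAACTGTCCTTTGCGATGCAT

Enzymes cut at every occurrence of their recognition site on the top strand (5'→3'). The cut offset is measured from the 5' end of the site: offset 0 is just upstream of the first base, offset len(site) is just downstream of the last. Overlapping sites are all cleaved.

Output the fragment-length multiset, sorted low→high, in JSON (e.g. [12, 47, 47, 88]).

[5,6,7,7,8,8,9,10,11,12,12,13,13,14,14,19]

Scan for sites:
  OquVI GCATGAC/4: at [19, 26, 40, 48, 66, 86, 164] ⇒ [0, 23, 30, 44, 52, 70, 90]
  IvoII TGCG/1: at [94, 125, 158] ⇒ [95, 126, 159]
  AzqV TTATGAA/2: at [56, 75, 101, 114, 143] ⇒ [58, 77, 103, 116, 145]
  CdoVI GTGTGT/2: at [9] ⇒ [11]

All cut coordinates (distinct, sorted): [0, 11, 23, 30, 44, 52, 58, 70, 77, 90, 95, 103, 116, 126, 145, 159]

Fragments:
  0→11: 11 bp
  11→23: 12 bp
  23→30: 7 bp
  30→44: 14 bp
  44→52: 8 bp
  52→58: 6 bp
  58→70: 12 bp
  70→77: 7 bp
  77→90: 13 bp
  90→95: 5 bp
  95→103: 8 bp
  103→116: 13 bp
  116→126: 10 bp
  126→145: 19 bp
  145→159: 14 bp
  159→0 (wrap): 168-159+0 = 9 bp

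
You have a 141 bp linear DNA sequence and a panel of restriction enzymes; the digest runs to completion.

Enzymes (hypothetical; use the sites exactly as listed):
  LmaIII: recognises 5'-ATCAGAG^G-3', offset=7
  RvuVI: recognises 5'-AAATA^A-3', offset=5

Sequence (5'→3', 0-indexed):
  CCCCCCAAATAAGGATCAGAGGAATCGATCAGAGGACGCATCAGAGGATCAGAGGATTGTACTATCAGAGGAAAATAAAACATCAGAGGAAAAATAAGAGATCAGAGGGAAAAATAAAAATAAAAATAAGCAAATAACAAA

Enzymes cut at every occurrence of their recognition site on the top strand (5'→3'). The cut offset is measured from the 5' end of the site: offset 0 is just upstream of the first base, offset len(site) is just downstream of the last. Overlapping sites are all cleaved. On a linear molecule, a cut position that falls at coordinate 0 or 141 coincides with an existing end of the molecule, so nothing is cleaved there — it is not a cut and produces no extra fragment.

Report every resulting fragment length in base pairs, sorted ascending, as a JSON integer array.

Site scan:
  LmaIII ATCAGAGG/7: at [14, 27, 39, 47, 63, 81, 100] ⇒ [21, 34, 46, 54, 70, 88, 107]
  RvuVI AAATAA/5: at [6, 72, 91, 111, 117, 123, 131] ⇒ [11, 77, 96, 116, 122, 128, 136]

Pooled cuts: [11, 21, 34, 46, 54, 70, 77, 88, 96, 107, 116, 122, 128, 136]

Fragment lengths:
  [0,11): 11 bp
  [11,21): 10 bp
  [21,34): 13 bp
  [34,46): 12 bp
  [46,54): 8 bp
  [54,70): 16 bp
  [70,77): 7 bp
  [77,88): 11 bp
  [88,96): 8 bp
  [96,107): 11 bp
  [107,116): 9 bp
  [116,122): 6 bp
  [122,128): 6 bp
  [128,136): 8 bp
  [136,141): 5 bp

[5,6,6,7,8,8,8,9,10,11,11,11,12,13,16]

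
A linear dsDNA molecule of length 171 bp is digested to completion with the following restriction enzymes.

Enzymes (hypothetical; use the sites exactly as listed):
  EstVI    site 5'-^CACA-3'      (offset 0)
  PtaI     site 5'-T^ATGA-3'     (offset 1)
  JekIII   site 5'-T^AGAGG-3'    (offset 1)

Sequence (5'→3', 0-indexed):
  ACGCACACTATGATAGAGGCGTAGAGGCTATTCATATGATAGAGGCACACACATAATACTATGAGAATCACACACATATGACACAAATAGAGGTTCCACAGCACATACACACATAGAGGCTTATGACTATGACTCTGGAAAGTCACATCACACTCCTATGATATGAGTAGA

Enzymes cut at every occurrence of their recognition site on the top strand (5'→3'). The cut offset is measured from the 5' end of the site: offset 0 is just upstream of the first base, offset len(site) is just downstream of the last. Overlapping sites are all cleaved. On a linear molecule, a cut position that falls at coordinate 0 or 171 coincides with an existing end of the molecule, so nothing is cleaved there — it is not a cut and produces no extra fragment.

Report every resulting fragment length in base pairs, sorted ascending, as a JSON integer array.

Scan for sites:
  EstVI (CACA, off=0): starts [3, 45, 47, 49, 68, 70, 72, 81, 96, 101, 107, 109, 143, 148] → cuts [3, 45, 47, 49, 68, 70, 72, 81, 96, 101, 107, 109, 143, 148]
  PtaI (TATGA, off=1): starts [8, 34, 59, 76, 121, 127, 156, 161] → cuts [9, 35, 60, 77, 122, 128, 157, 162]
  JekIII (TAGAGG, off=1): starts [13, 21, 39, 87, 113] → cuts [14, 22, 40, 88, 114]

All cut coordinates (distinct, sorted): [3, 9, 14, 22, 35, 40, 45, 47, 49, 60, 68, 70, 72, 77, 81, 88, 96, 101, 107, 109, 114, 122, 128, 143, 148, 157, 162]

Fragment lengths:
  [0,3): 3 bp
  [3,9): 6 bp
  [9,14): 5 bp
  [14,22): 8 bp
  [22,35): 13 bp
  [35,40): 5 bp
  [40,45): 5 bp
  [45,47): 2 bp
  [47,49): 2 bp
  [49,60): 11 bp
  [60,68): 8 bp
  [68,70): 2 bp
  [70,72): 2 bp
  [72,77): 5 bp
  [77,81): 4 bp
  [81,88): 7 bp
  [88,96): 8 bp
  [96,101): 5 bp
  [101,107): 6 bp
  [107,109): 2 bp
  [109,114): 5 bp
  [114,122): 8 bp
  [122,128): 6 bp
  [128,143): 15 bp
  [143,148): 5 bp
  [148,157): 9 bp
  [157,162): 5 bp
  [162,171): 9 bp

[2,2,2,2,2,3,4,5,5,5,5,5,5,5,5,6,6,6,7,8,8,8,8,9,9,11,13,15]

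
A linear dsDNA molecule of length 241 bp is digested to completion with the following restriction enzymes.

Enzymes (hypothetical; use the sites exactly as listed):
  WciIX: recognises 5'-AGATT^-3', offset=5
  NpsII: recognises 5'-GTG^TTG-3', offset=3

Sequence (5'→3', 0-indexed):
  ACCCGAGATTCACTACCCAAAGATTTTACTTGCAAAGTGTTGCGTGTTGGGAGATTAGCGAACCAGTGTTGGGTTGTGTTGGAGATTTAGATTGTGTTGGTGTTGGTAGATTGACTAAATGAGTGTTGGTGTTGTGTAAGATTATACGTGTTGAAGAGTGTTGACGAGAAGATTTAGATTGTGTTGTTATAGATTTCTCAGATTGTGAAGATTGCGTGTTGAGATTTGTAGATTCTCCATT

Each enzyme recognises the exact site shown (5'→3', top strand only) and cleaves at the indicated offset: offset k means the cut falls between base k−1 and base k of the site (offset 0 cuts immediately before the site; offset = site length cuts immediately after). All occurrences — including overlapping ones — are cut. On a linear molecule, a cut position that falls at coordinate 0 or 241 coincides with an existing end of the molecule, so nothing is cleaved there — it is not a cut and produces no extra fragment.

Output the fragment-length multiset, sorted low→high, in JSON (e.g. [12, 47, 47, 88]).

[3,3,5,6,6,6,6,7,7,7,8,8,9,9,9,10,10,10,10,10,12,12,12,13,14,14,15]

Per-enzyme occurrences:
  WciIX AGATT/5: at [5, 20, 51, 82, 88, 107, 138, 169, 175, 190, 199, 208, 221, 229] ⇒ [10, 25, 56, 87, 93, 112, 143, 174, 180, 195, 204, 213, 226, 234]
  NpsII GTGTTG/3: at [36, 43, 65, 75, 93, 99, 122, 128, 147, 157, 180, 215] ⇒ [39, 46, 68, 78, 96, 102, 125, 131, 150, 160, 183, 218]

All cut coordinates (distinct, sorted): [10, 25, 39, 46, 56, 68, 78, 87, 93, 96, 102, 112, 125, 131, 143, 150, 160, 174, 180, 183, 195, 204, 213, 218, 226, 234]

Fragment lengths:
  [0,10): 10 bp
  [10,25): 15 bp
  [25,39): 14 bp
  [39,46): 7 bp
  [46,56): 10 bp
  [56,68): 12 bp
  [68,78): 10 bp
  [78,87): 9 bp
  [87,93): 6 bp
  [93,96): 3 bp
  [96,102): 6 bp
  [102,112): 10 bp
  [112,125): 13 bp
  [125,131): 6 bp
  [131,143): 12 bp
  [143,150): 7 bp
  [150,160): 10 bp
  [160,174): 14 bp
  [174,180): 6 bp
  [180,183): 3 bp
  [183,195): 12 bp
  [195,204): 9 bp
  [204,213): 9 bp
  [213,218): 5 bp
  [218,226): 8 bp
  [226,234): 8 bp
  [234,241): 7 bp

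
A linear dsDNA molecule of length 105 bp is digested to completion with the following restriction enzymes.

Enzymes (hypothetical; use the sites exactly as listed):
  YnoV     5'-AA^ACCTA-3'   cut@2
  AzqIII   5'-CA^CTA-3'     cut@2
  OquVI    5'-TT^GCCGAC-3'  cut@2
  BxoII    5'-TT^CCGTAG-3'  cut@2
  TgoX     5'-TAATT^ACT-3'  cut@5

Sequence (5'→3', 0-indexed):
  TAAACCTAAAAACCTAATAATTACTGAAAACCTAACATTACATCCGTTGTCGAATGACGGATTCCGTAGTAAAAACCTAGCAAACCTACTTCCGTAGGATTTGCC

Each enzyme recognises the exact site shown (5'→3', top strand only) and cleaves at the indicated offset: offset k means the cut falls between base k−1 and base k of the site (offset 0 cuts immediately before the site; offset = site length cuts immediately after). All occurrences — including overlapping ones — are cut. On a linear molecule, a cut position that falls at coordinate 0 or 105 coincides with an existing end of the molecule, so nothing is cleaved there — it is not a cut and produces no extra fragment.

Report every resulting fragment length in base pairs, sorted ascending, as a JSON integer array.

Site scan:
  YnoV AAACCTA/2: at [1, 9, 27, 72, 81] ⇒ [3, 11, 29, 74, 83]
  AzqIII (CACTA, off=2): no sites
  OquVI (TTGCCGAC, off=2): no sites
  BxoII TTCCGTAG/2: at [61, 89] ⇒ [63, 91]
  TgoX TAATTACT/5: at [17] ⇒ [22]

All cut coordinates (distinct, sorted): [3, 11, 22, 29, 63, 74, 83, 91]

Fragment lengths:
  [0,3): 3 bp
  [3,11): 8 bp
  [11,22): 11 bp
  [22,29): 7 bp
  [29,63): 34 bp
  [63,74): 11 bp
  [74,83): 9 bp
  [83,91): 8 bp
  [91,105): 14 bp

[3,7,8,8,9,11,11,14,34]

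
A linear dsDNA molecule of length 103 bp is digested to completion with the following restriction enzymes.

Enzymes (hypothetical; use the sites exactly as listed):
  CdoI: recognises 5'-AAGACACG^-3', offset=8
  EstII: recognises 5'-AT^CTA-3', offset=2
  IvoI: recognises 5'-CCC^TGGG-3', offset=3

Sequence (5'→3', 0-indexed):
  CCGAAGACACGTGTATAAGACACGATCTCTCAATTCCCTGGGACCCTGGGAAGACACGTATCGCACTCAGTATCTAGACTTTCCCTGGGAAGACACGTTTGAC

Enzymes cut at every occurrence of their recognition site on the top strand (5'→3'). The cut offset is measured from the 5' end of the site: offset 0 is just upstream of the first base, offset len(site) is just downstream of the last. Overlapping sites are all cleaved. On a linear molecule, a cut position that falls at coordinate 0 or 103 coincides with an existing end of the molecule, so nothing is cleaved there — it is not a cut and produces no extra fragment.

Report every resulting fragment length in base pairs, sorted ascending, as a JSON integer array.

[6,8,11,12,12,12,13,14,15]

Scan for sites:
  CdoI AAGACACG/8: at [3, 16, 50, 89] ⇒ [11, 24, 58, 97]
  EstII ATCTA/2: at [71] ⇒ [73]
  IvoI CCCTGGG/3: at [35, 43, 82] ⇒ [38, 46, 85]

Pooled cuts: [11, 24, 38, 46, 58, 73, 85, 97]

Fragment lengths:
  [0,11): 11 bp
  [11,24): 13 bp
  [24,38): 14 bp
  [38,46): 8 bp
  [46,58): 12 bp
  [58,73): 15 bp
  [73,85): 12 bp
  [85,97): 12 bp
  [97,103): 6 bp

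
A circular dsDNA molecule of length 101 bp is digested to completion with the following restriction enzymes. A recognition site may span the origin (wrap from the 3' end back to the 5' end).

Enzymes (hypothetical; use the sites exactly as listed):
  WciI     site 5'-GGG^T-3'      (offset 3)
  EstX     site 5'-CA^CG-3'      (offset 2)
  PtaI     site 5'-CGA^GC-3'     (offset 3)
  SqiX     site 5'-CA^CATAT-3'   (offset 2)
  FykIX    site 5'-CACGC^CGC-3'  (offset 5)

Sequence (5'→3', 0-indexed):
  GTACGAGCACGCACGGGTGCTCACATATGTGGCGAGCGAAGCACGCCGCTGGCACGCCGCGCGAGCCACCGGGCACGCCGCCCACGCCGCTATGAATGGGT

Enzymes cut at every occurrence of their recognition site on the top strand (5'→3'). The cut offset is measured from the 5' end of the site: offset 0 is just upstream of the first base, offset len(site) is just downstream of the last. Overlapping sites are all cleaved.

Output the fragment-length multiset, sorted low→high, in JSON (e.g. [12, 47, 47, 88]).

Per-enzyme occurrences:
  WciI (GGGT, off=3): starts [14, 97] → cuts [17, 100]
  EstX (CACG, off=2): starts [7, 11, 41, 52, 73, 82] → cuts [9, 13, 43, 54, 75, 84]
  PtaI (CGAGC, off=3): starts [3, 32, 61] → cuts [6, 35, 64]
  SqiX (CACATAT, off=2): starts [21] → cuts [23]
  FykIX (CACGCCGC, off=5): starts [41, 52, 73, 82] → cuts [46, 57, 78, 87]

All cut coordinates (distinct, sorted): [6, 9, 13, 17, 23, 35, 43, 46, 54, 57, 64, 75, 78, 84, 87, 100]

Fragment lengths:
  6→9: 3 bp
  9→13: 4 bp
  13→17: 4 bp
  17→23: 6 bp
  23→35: 12 bp
  35→43: 8 bp
  43→46: 3 bp
  46→54: 8 bp
  54→57: 3 bp
  57→64: 7 bp
  64→75: 11 bp
  75→78: 3 bp
  78→84: 6 bp
  84→87: 3 bp
  87→100: 13 bp
  100→6 (wrap): 101-100+6 = 7 bp

[3,3,3,3,3,4,4,6,6,7,7,8,8,11,12,13]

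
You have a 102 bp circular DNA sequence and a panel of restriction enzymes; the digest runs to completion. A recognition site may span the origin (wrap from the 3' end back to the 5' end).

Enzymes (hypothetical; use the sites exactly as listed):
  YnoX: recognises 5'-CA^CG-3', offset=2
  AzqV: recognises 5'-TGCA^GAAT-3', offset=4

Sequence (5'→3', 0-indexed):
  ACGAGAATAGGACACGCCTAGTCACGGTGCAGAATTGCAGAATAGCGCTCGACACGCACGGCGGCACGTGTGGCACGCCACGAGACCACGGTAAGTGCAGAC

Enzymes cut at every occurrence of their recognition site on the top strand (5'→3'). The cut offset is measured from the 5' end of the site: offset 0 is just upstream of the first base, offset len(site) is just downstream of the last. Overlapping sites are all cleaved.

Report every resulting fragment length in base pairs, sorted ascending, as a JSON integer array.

Site scan:
  YnoX CACG/2: at [12, 22, 52, 56, 64, 73, 78, 86, 101] ⇒ [1, 14, 24, 54, 58, 66, 75, 80, 88]
  AzqV TGCAGAAT/4: at [27, 35] ⇒ [31, 39]

All cut coordinates (distinct, sorted): [1, 14, 24, 31, 39, 54, 58, 66, 75, 80, 88]

Fragment lengths:
  1→14: 13 bp
  14→24: 10 bp
  24→31: 7 bp
  31→39: 8 bp
  39→54: 15 bp
  54→58: 4 bp
  58→66: 8 bp
  66→75: 9 bp
  75→80: 5 bp
  80→88: 8 bp
  88→1 (wrap): 102-88+1 = 15 bp

[4,5,7,8,8,8,9,10,13,15,15]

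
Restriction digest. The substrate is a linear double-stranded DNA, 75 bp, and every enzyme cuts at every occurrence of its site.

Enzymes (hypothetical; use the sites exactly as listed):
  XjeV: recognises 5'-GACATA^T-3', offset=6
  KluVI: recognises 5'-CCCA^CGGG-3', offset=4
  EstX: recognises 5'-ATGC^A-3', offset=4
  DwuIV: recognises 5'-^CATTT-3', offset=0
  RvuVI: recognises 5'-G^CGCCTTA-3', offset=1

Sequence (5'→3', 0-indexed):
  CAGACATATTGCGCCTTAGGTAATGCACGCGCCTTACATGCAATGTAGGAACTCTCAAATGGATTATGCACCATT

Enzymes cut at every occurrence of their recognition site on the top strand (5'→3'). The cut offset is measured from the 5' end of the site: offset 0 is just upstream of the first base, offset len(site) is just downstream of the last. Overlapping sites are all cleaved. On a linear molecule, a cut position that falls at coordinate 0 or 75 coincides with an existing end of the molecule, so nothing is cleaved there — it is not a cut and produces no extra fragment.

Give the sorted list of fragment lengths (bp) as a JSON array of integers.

[3,3,6,8,12,15,28]

Per-enzyme occurrences:
  XjeV GACATAT/6: at [2] ⇒ [8]
  KluVI (CCCACGGG, off=4): no sites
  EstX ATGCA/4: at [22, 37, 65] ⇒ [26, 41, 69]
  DwuIV (CATTT, off=0): no sites
  RvuVI GCGCCTTA/1: at [10, 28] ⇒ [11, 29]

All cut coordinates (distinct, sorted): [8, 11, 26, 29, 41, 69]

Fragment lengths:
  [0,8): 8 bp
  [8,11): 3 bp
  [11,26): 15 bp
  [26,29): 3 bp
  [29,41): 12 bp
  [41,69): 28 bp
  [69,75): 6 bp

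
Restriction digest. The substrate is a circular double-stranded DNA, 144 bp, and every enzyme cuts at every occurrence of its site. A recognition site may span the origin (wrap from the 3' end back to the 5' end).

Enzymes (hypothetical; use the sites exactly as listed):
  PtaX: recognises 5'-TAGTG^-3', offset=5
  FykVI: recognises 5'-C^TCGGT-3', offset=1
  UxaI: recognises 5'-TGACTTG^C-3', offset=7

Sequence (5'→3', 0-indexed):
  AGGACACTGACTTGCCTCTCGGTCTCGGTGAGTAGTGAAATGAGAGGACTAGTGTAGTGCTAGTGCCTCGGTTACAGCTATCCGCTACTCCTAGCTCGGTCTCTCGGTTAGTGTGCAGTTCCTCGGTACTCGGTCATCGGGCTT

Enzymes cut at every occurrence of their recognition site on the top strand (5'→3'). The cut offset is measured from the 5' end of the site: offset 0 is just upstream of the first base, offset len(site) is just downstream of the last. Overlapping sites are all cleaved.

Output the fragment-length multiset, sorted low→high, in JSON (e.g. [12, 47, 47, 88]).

[2,4,5,6,6,7,8,9,10,13,17,28,29]

Site scan:
  PtaX (TAGTG, off=5): starts [32, 49, 54, 60, 108] → cuts [37, 54, 59, 65, 113]
  FykVI (CTCGGT, off=1): starts [17, 23, 66, 94, 102, 121, 128] → cuts [18, 24, 67, 95, 103, 122, 129]
  UxaI (TGACTTGC, off=7): starts [7] → cuts [14]

Pooled cuts: [14, 18, 24, 37, 54, 59, 65, 67, 95, 103, 113, 122, 129]

Fragment lengths:
  14→18: 4 bp
  18→24: 6 bp
  24→37: 13 bp
  37→54: 17 bp
  54→59: 5 bp
  59→65: 6 bp
  65→67: 2 bp
  67→95: 28 bp
  95→103: 8 bp
  103→113: 10 bp
  113→122: 9 bp
  122→129: 7 bp
  129→14 (wrap): 144-129+14 = 29 bp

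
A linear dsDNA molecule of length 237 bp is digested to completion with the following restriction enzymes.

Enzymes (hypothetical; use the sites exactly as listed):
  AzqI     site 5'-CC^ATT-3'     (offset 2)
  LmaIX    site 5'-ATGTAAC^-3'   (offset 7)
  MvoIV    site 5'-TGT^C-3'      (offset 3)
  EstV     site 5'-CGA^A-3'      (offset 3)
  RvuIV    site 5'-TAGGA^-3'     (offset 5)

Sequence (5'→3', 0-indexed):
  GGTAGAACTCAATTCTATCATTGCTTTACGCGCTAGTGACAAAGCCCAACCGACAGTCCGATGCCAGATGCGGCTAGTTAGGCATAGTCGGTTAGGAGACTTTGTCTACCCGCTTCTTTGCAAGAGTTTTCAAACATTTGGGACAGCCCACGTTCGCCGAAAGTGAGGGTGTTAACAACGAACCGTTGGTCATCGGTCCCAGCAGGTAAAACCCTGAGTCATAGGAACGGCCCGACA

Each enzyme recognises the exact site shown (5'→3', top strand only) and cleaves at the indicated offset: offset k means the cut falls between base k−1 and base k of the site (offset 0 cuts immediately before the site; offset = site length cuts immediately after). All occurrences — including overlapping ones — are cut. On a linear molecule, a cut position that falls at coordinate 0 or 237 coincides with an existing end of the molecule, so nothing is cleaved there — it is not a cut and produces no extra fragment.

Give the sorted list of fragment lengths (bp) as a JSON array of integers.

[8,11,21,45,55,97]

Scan for sites:
  AzqI (CCATT, off=2): no sites
  LmaIX (ATGTAAC, off=7): no sites
  MvoIV (TGTC, off=3): starts [102] → cuts [105]
  EstV (CGAA, off=3): starts [157, 178] → cuts [160, 181]
  RvuIV (TAGGA, off=5): starts [92, 221] → cuts [97, 226]

All cut coordinates (distinct, sorted): [97, 105, 160, 181, 226]

Fragment lengths:
  [0,97): 97 bp
  [97,105): 8 bp
  [105,160): 55 bp
  [160,181): 21 bp
  [181,226): 45 bp
  [226,237): 11 bp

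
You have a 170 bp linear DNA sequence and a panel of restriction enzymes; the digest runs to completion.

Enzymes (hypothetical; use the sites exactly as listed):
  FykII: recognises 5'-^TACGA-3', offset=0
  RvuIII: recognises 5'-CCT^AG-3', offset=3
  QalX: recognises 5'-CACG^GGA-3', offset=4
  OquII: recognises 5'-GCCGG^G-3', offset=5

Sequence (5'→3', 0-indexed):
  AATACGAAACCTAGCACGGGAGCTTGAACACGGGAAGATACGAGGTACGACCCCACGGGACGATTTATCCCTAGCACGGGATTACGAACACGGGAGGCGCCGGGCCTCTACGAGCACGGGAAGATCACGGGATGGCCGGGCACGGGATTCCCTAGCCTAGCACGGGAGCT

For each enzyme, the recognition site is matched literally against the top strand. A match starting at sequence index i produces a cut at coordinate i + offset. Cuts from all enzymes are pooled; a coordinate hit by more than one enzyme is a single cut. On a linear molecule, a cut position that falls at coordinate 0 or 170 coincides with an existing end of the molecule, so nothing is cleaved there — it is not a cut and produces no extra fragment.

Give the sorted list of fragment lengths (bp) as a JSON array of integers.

Scan for sites:
  FykII TACGA/0: at [2, 38, 45, 82, 108] ⇒ [2, 38, 45, 82, 108]
  RvuIII CCTAG/3: at [9, 69, 150, 155] ⇒ [12, 72, 153, 158]
  QalX CACGGGA/4: at [14, 28, 53, 74, 88, 114, 125, 140, 160] ⇒ [18, 32, 57, 78, 92, 118, 129, 144, 164]
  OquII GCCGGG/5: at [98, 134] ⇒ [103, 139]

All cut coordinates (distinct, sorted): [2, 12, 18, 32, 38, 45, 57, 72, 78, 82, 92, 103, 108, 118, 129, 139, 144, 153, 158, 164]

Fragments:
  [0,2): 2 bp
  [2,12): 10 bp
  [12,18): 6 bp
  [18,32): 14 bp
  [32,38): 6 bp
  [38,45): 7 bp
  [45,57): 12 bp
  [57,72): 15 bp
  [72,78): 6 bp
  [78,82): 4 bp
  [82,92): 10 bp
  [92,103): 11 bp
  [103,108): 5 bp
  [108,118): 10 bp
  [118,129): 11 bp
  [129,139): 10 bp
  [139,144): 5 bp
  [144,153): 9 bp
  [153,158): 5 bp
  [158,164): 6 bp
  [164,170): 6 bp

[2,4,5,5,5,6,6,6,6,6,7,9,10,10,10,10,11,11,12,14,15]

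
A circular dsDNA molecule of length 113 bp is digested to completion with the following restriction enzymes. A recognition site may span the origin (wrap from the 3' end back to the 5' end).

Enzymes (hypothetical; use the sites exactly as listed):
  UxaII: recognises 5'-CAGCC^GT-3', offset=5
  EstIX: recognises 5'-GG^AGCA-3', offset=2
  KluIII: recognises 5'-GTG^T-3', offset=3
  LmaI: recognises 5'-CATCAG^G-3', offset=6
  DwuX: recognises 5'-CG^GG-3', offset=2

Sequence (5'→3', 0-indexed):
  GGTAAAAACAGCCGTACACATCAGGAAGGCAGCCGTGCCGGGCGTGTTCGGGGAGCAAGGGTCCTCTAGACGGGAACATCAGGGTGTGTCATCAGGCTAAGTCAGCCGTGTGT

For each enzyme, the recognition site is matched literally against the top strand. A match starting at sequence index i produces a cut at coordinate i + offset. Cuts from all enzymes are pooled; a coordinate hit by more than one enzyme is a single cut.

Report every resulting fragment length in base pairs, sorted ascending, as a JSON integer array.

Site scan:
  UxaII (CAGCCGT, off=5): starts [8, 29, 102] → cuts [13, 34, 107]
  EstIX (GGAGCA, off=2): starts [51] → cuts [53]
  KluIII (GTGT, off=3): starts [43, 83, 85, 107, 109] → cuts [46, 86, 88, 110, 112]
  LmaI (CATCAGG, off=6): starts [18, 76, 89] → cuts [24, 82, 95]
  DwuX (CGGG, off=2): starts [38, 48, 70] → cuts [40, 50, 72]

All cut coordinates (distinct, sorted): [13, 24, 34, 40, 46, 50, 53, 72, 82, 86, 88, 95, 107, 110, 112]

Fragments:
  13→24: 11 bp
  24→34: 10 bp
  34→40: 6 bp
  40→46: 6 bp
  46→50: 4 bp
  50→53: 3 bp
  53→72: 19 bp
  72→82: 10 bp
  82→86: 4 bp
  86→88: 2 bp
  88→95: 7 bp
  95→107: 12 bp
  107→110: 3 bp
  110→112: 2 bp
  112→13 (wrap): 113-112+13 = 14 bp

[2,2,3,3,4,4,6,6,7,10,10,11,12,14,19]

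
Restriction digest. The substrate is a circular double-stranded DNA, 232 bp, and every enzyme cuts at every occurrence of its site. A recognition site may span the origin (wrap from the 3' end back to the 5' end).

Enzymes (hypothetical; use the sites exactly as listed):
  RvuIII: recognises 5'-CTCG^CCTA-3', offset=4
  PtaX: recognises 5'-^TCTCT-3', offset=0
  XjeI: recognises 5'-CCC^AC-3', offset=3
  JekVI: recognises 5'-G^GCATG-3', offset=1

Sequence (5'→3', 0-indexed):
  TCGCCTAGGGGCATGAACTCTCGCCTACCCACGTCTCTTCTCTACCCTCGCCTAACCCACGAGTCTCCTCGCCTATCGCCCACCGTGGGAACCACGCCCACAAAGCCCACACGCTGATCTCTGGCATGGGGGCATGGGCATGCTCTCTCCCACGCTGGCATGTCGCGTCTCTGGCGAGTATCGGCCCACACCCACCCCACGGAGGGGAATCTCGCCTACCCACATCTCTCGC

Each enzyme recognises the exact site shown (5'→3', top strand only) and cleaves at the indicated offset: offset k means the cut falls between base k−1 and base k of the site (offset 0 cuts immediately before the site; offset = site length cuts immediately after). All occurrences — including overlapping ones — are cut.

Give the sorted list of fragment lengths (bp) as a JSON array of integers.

[3,3,5,5,6,6,6,6,6,7,7,7,8,8,8,9,9,10,10,11,12,13,13,16,18,20]

Per-enzyme occurrences:
  RvuIII CTCGCCTA/4: at [19, 46, 67, 210, 231] ⇒ [3, 23, 50, 71, 214]
  PtaX TCTCT/0: at [33, 38, 117, 143, 167, 224] ⇒ [33, 38, 117, 143, 167, 224]
  XjeI CCCAC/3: at [27, 55, 78, 96, 105, 148, 184, 190, 195, 218] ⇒ [30, 58, 81, 99, 108, 151, 187, 193, 198, 221]
  JekVI GGCATG/1: at [9, 122, 130, 136, 156] ⇒ [10, 123, 131, 137, 157]

Pooled cuts: [3, 10, 23, 30, 33, 38, 50, 58, 71, 81, 99, 108, 117, 123, 131, 137, 143, 151, 157, 167, 187, 193, 198, 214, 221, 224]

Fragments:
  3→10: 7 bp
  10→23: 13 bp
  23→30: 7 bp
  30→33: 3 bp
  33→38: 5 bp
  38→50: 12 bp
  50→58: 8 bp
  58→71: 13 bp
  71→81: 10 bp
  81→99: 18 bp
  99→108: 9 bp
  108→117: 9 bp
  117→123: 6 bp
  123→131: 8 bp
  131→137: 6 bp
  137→143: 6 bp
  143→151: 8 bp
  151→157: 6 bp
  157→167: 10 bp
  167→187: 20 bp
  187→193: 6 bp
  193→198: 5 bp
  198→214: 16 bp
  214→221: 7 bp
  221→224: 3 bp
  224→3 (wrap): 232-224+3 = 11 bp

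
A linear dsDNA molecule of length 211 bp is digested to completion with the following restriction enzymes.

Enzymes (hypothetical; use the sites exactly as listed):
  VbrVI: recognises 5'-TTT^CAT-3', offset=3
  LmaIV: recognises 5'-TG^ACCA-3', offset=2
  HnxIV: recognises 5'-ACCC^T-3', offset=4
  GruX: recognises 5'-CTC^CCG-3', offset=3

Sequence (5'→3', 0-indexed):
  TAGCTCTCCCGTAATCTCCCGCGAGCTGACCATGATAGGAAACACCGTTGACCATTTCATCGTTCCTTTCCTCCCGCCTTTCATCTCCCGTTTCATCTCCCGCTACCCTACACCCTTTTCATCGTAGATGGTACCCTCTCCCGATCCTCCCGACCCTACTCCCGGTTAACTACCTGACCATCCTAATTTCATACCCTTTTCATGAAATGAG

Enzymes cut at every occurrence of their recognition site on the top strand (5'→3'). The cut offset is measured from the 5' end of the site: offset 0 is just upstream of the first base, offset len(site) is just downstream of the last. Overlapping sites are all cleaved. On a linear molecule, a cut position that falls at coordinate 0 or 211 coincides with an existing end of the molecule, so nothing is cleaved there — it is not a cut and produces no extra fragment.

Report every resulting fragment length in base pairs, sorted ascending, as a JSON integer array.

[4,4,4,5,6,6,6,7,7,7,7,8,8,9,9,10,10,11,13,15,16,17,22]

Per-enzyme occurrences:
  VbrVI TTTCAT/3: at [54, 78, 90, 116, 186, 197] ⇒ [57, 81, 93, 119, 189, 200]
  LmaIV TGACCA/2: at [26, 48, 174] ⇒ [28, 50, 176]
  HnxIV ACCCT/4: at [104, 111, 132, 152, 192] ⇒ [108, 115, 136, 156, 196]
  GruX CTCCCG/3: at [5, 15, 70, 84, 96, 137, 146, 158] ⇒ [8, 18, 73, 87, 99, 140, 149, 161]

Pooled cuts: [8, 18, 28, 50, 57, 73, 81, 87, 93, 99, 108, 115, 119, 136, 140, 149, 156, 161, 176, 189, 196, 200]

Fragments:
  [0,8): 8 bp
  [8,18): 10 bp
  [18,28): 10 bp
  [28,50): 22 bp
  [50,57): 7 bp
  [57,73): 16 bp
  [73,81): 8 bp
  [81,87): 6 bp
  [87,93): 6 bp
  [93,99): 6 bp
  [99,108): 9 bp
  [108,115): 7 bp
  [115,119): 4 bp
  [119,136): 17 bp
  [136,140): 4 bp
  [140,149): 9 bp
  [149,156): 7 bp
  [156,161): 5 bp
  [161,176): 15 bp
  [176,189): 13 bp
  [189,196): 7 bp
  [196,200): 4 bp
  [200,211): 11 bp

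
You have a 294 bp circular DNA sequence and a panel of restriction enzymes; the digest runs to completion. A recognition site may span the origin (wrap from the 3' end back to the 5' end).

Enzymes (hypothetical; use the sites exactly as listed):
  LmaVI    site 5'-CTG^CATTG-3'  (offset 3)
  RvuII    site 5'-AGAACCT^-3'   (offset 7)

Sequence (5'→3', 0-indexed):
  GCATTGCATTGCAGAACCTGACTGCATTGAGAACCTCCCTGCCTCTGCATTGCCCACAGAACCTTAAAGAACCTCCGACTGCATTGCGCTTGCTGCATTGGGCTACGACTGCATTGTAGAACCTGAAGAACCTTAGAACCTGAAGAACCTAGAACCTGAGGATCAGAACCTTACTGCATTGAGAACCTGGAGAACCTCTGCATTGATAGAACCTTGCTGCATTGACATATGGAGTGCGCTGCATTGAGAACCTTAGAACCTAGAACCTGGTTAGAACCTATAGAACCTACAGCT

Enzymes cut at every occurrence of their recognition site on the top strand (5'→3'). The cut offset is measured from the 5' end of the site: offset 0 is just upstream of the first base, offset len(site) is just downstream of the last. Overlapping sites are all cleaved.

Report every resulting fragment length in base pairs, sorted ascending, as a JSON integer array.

Site scan:
  LmaVI CTGCATTG/3: at [21, 44, 78, 92, 108, 173, 197, 216, 238, 292] ⇒ [1, 24, 47, 81, 95, 111, 176, 200, 219, 241]
  RvuII AGAACCT/7: at [12, 29, 57, 67, 117, 126, 134, 143, 150, 164, 181, 190, 207, 246, 254, 261, 272, 281] ⇒ [19, 36, 64, 74, 124, 133, 141, 150, 157, 171, 188, 197, 214, 253, 261, 268, 279, 288]

Pooled cuts: [1, 19, 24, 36, 47, 64, 74, 81, 95, 111, 124, 133, 141, 150, 157, 171, 176, 188, 197, 200, 214, 219, 241, 253, 261, 268, 279, 288]

Fragments:
  1→19: 18 bp
  19→24: 5 bp
  24→36: 12 bp
  36→47: 11 bp
  47→64: 17 bp
  64→74: 10 bp
  74→81: 7 bp
  81→95: 14 bp
  95→111: 16 bp
  111→124: 13 bp
  124→133: 9 bp
  133→141: 8 bp
  141→150: 9 bp
  150→157: 7 bp
  157→171: 14 bp
  171→176: 5 bp
  176→188: 12 bp
  188→197: 9 bp
  197→200: 3 bp
  200→214: 14 bp
  214→219: 5 bp
  219→241: 22 bp
  241→253: 12 bp
  253→261: 8 bp
  261→268: 7 bp
  268→279: 11 bp
  279→288: 9 bp
  288→1 (wrap): 294-288+1 = 7 bp

[3,5,5,5,7,7,7,7,8,8,9,9,9,9,10,11,11,12,12,12,13,14,14,14,16,17,18,22]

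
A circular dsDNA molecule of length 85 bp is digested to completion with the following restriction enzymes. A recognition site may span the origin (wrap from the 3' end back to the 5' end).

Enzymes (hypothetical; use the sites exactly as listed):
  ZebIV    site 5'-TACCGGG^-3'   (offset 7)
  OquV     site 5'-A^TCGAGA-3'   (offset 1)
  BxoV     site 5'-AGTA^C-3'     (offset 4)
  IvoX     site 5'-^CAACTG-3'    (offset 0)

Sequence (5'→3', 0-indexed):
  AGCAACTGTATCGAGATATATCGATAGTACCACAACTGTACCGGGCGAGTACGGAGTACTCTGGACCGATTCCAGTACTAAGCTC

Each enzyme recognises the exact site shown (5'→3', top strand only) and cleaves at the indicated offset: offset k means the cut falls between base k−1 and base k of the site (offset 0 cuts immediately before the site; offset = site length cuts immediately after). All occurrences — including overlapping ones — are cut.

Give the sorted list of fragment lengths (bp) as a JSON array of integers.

Scan for sites:
  ZebIV (TACCGGG, off=7): starts [38] → cuts [45]
  OquV (ATCGAGA, off=1): starts [9] → cuts [10]
  BxoV (AGTAC, off=4): starts [25, 47, 54, 73] → cuts [29, 51, 58, 77]
  IvoX (CAACTG, off=0): starts [2, 32] → cuts [2, 32]

Pooled cuts: [2, 10, 29, 32, 45, 51, 58, 77]

Fragments:
  2→10: 8 bp
  10→29: 19 bp
  29→32: 3 bp
  32→45: 13 bp
  45→51: 6 bp
  51→58: 7 bp
  58→77: 19 bp
  77→2 (wrap): 85-77+2 = 10 bp

[3,6,7,8,10,13,19,19]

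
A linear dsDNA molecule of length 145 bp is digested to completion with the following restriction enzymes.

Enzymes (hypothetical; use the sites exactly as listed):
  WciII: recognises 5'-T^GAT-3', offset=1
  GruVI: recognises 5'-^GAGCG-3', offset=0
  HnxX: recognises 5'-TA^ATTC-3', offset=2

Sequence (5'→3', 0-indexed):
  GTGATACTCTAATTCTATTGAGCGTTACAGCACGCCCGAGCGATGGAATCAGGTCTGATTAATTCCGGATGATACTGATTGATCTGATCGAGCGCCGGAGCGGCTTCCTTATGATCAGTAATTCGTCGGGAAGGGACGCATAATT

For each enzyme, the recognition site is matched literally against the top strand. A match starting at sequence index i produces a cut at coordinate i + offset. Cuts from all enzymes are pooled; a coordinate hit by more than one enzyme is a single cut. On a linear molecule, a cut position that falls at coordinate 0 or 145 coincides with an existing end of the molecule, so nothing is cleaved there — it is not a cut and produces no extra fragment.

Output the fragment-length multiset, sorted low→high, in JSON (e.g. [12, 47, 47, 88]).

[2,4,4,5,5,6,8,8,8,9,9,15,18,19,25]

Site scan:
  WciII (TGAT, off=1): starts [1, 55, 69, 75, 79, 84, 111] → cuts [2, 56, 70, 76, 80, 85, 112]
  GruVI (GAGCG, off=0): starts [19, 37, 89, 97] → cuts [19, 37, 89, 97]
  HnxX (TAATTC, off=2): starts [9, 59, 118] → cuts [11, 61, 120]

Pooled cuts: [2, 11, 19, 37, 56, 61, 70, 76, 80, 85, 89, 97, 112, 120]

Fragment lengths:
  [0,2): 2 bp
  [2,11): 9 bp
  [11,19): 8 bp
  [19,37): 18 bp
  [37,56): 19 bp
  [56,61): 5 bp
  [61,70): 9 bp
  [70,76): 6 bp
  [76,80): 4 bp
  [80,85): 5 bp
  [85,89): 4 bp
  [89,97): 8 bp
  [97,112): 15 bp
  [112,120): 8 bp
  [120,145): 25 bp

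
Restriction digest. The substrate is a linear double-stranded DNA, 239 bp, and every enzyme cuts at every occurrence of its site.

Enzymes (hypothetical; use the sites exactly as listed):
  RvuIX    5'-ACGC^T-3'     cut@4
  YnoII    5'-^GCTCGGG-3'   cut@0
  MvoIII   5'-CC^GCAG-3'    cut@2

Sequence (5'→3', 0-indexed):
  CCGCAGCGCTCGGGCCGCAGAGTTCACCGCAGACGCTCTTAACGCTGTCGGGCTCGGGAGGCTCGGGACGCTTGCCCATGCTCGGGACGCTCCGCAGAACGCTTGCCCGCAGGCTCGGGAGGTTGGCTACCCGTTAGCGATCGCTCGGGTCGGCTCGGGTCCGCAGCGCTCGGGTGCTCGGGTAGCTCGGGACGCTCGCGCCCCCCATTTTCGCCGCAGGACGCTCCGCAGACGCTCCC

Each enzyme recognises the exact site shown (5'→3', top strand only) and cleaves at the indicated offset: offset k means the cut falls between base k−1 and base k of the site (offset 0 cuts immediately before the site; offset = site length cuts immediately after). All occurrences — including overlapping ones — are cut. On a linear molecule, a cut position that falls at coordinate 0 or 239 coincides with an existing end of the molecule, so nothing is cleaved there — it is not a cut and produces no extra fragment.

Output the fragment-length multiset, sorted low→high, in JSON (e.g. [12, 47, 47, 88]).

[2,3,3,4,4,5,5,6,6,8,8,8,8,9,9,9,9,9,9,10,10,11,11,11,12,20,30]

Scan for sites:
  RvuIX ACGCT/4: at [32, 41, 67, 86, 98, 191, 220, 231] ⇒ [36, 45, 71, 90, 102, 195, 224, 235]
  YnoII GCTCGGG/0: at [7, 51, 60, 79, 112, 142, 152, 167, 175, 184] ⇒ [7, 51, 60, 79, 112, 142, 152, 167, 175, 184]
  MvoIII CCGCAG/2: at [0, 14, 26, 91, 106, 160, 213, 225] ⇒ [2, 16, 28, 93, 108, 162, 215, 227]

All cut coordinates (distinct, sorted): [2, 7, 16, 28, 36, 45, 51, 60, 71, 79, 90, 93, 102, 108, 112, 142, 152, 162, 167, 175, 184, 195, 215, 224, 227, 235]

Fragments:
  [0,2): 2 bp
  [2,7): 5 bp
  [7,16): 9 bp
  [16,28): 12 bp
  [28,36): 8 bp
  [36,45): 9 bp
  [45,51): 6 bp
  [51,60): 9 bp
  [60,71): 11 bp
  [71,79): 8 bp
  [79,90): 11 bp
  [90,93): 3 bp
  [93,102): 9 bp
  [102,108): 6 bp
  [108,112): 4 bp
  [112,142): 30 bp
  [142,152): 10 bp
  [152,162): 10 bp
  [162,167): 5 bp
  [167,175): 8 bp
  [175,184): 9 bp
  [184,195): 11 bp
  [195,215): 20 bp
  [215,224): 9 bp
  [224,227): 3 bp
  [227,235): 8 bp
  [235,239): 4 bp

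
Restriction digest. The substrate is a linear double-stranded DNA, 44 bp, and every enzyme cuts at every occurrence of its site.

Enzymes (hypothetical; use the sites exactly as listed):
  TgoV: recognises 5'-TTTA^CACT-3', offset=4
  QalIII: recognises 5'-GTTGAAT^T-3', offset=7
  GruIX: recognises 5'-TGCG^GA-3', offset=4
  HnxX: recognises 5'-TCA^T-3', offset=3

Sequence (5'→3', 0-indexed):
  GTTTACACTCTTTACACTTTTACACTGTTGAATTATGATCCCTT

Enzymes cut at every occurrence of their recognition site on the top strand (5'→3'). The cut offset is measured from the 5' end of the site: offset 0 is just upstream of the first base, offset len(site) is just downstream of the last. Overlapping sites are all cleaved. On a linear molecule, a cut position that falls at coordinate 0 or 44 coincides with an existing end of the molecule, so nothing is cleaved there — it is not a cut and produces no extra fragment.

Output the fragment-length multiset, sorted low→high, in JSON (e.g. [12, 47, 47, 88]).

Per-enzyme occurrences:
  TgoV (TTTACACT, off=4): starts [1, 10, 18] → cuts [5, 14, 22]
  QalIII (GTTGAATT, off=7): starts [26] → cuts [33]
  GruIX (TGCGGA, off=4): no sites
  HnxX (TCAT, off=3): no sites

All cut coordinates (distinct, sorted): [5, 14, 22, 33]

Fragments:
  [0,5): 5 bp
  [5,14): 9 bp
  [14,22): 8 bp
  [22,33): 11 bp
  [33,44): 11 bp

[5,8,9,11,11]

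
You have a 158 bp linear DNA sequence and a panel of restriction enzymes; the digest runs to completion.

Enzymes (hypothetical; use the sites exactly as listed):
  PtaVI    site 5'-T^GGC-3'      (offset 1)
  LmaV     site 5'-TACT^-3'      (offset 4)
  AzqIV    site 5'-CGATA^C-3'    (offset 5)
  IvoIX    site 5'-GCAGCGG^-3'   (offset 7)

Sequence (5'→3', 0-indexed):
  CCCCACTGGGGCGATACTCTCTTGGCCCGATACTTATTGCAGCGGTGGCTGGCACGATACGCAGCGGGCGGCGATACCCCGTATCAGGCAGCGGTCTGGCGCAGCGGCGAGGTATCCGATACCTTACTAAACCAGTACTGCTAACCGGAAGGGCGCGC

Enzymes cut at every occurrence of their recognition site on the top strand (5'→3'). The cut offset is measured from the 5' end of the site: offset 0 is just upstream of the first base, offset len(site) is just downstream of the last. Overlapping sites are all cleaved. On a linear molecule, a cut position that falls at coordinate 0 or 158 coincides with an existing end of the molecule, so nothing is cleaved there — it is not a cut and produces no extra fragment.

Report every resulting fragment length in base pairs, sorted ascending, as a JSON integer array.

Site scan:
  PtaVI TGGC/1: at [22, 45, 49, 96] ⇒ [23, 46, 50, 97]
  LmaV TACT/4: at [14, 30, 124, 135] ⇒ [18, 34, 128, 139]
  AzqIV CGATAC/5: at [11, 27, 54, 71, 116] ⇒ [16, 32, 59, 76, 121]
  IvoIX GCAGCGG/7: at [38, 60, 87, 100] ⇒ [45, 67, 94, 107]

Pooled cuts: [16, 18, 23, 32, 34, 45, 46, 50, 59, 67, 76, 94, 97, 107, 121, 128, 139]

Fragments:
  [0,16): 16 bp
  [16,18): 2 bp
  [18,23): 5 bp
  [23,32): 9 bp
  [32,34): 2 bp
  [34,45): 11 bp
  [45,46): 1 bp
  [46,50): 4 bp
  [50,59): 9 bp
  [59,67): 8 bp
  [67,76): 9 bp
  [76,94): 18 bp
  [94,97): 3 bp
  [97,107): 10 bp
  [107,121): 14 bp
  [121,128): 7 bp
  [128,139): 11 bp
  [139,158): 19 bp

[1,2,2,3,4,5,7,8,9,9,9,10,11,11,14,16,18,19]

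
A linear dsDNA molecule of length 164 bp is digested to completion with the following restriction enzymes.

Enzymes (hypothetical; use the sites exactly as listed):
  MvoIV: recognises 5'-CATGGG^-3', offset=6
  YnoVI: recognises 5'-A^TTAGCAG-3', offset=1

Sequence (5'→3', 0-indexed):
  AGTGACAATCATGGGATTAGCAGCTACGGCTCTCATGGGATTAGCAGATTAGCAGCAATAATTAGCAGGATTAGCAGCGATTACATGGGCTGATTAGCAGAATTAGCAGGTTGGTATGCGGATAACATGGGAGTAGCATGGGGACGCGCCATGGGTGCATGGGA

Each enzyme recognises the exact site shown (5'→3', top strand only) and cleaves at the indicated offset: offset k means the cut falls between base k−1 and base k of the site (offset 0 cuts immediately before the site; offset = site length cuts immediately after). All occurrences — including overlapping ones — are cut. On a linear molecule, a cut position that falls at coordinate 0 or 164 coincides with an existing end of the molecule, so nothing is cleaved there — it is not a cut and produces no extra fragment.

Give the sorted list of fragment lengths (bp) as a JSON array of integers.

Site scan:
  MvoIV CATGGG/6: at [9, 33, 83, 125, 136, 149, 157] ⇒ [15, 39, 89, 131, 142, 155, 163]
  YnoVI ATTAGCAG/1: at [15, 39, 47, 60, 69, 92, 101] ⇒ [16, 40, 48, 61, 70, 93, 102]

Pooled cuts: [15, 16, 39, 40, 48, 61, 70, 89, 93, 102, 131, 142, 155, 163]

Fragment lengths:
  [0,15): 15 bp
  [15,16): 1 bp
  [16,39): 23 bp
  [39,40): 1 bp
  [40,48): 8 bp
  [48,61): 13 bp
  [61,70): 9 bp
  [70,89): 19 bp
  [89,93): 4 bp
  [93,102): 9 bp
  [102,131): 29 bp
  [131,142): 11 bp
  [142,155): 13 bp
  [155,163): 8 bp
  [163,164): 1 bp

[1,1,1,4,8,8,9,9,11,13,13,15,19,23,29]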